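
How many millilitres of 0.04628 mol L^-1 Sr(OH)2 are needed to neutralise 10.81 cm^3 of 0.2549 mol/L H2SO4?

n(H2SO4) = 0.2549 mol/L x 0.01081 L = 0.002755 mol.
At equivalence n(Sr(OH)2) = n(H2SO4) = 0.002755 mol.
V(Sr(OH)2) = 0.002755 / 0.04628 = 0.05954 L = 59.5 mL.

59.5 mL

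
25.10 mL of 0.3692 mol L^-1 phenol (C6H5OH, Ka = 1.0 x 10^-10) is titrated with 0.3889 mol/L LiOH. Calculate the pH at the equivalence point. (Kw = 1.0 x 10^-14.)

n(C6H5OH) = 0.3692 x 0.02510 = 0.009267 mol; V(LiOH) at equivalence = 0.009267/0.3889 = 0.02383 L.
At equivalence all the acid is converted to C6H5O-; total volume = 0.02510 + 0.02383 = 0.04893 L, so [C6H5O-] = 0.009267/0.04893 = 0.1894 M.
Kb = Kw/Ka = 1.0e-14 / 1.0 x 10^-10 = 0.000100.
[OH^-] = sqrt(Kb x [C6H5O-]) = sqrt(0.000100 x 0.1894) = 0.00435 M.
pOH = 2.36, so pH = 14.00 - 2.36 = 11.64.

11.64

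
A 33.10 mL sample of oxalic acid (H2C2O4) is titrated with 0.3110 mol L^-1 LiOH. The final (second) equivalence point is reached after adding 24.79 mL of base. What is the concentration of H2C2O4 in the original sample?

0.116 M

n(LiOH) = 0.3110 x 0.02479 = 0.007710 mol.
At the final (second) equivalence point, 2 mol OH^- react per mol H2C2O4, so n(H2C2O4) = 0.007710 / 2 = 0.003855 mol.
[H2C2O4] = 0.003855 / 0.03310 L = 0.116 M.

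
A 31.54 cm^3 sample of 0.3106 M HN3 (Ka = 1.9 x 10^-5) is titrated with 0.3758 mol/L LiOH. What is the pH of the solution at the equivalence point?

n(HN3) = 0.3106 x 0.03154 = 0.009796 mol; V(LiOH) at equivalence = 0.009796/0.3758 = 0.02607 L.
At equivalence all the acid is converted to N3-; total volume = 0.03154 + 0.02607 = 0.05761 L, so [N3-] = 0.009796/0.05761 = 0.1701 M.
Kb = Kw/Ka = 1.0e-14 / 1.9 x 10^-5 = 5.26e-10.
[OH^-] = sqrt(Kb x [N3-]) = sqrt(5.26e-10 x 0.1701) = 9.46e-6 M.
pOH = 5.02, so pH = 14.00 - 5.02 = 8.98.

8.98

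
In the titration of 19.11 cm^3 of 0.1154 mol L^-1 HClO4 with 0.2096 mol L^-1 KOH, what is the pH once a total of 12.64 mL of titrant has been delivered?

n(acid) = 0.1154 x 0.01911 = 0.002205 mol; n(KOH) added = 0.2096 x 0.01264 = 0.002649 mol.
Base is in excess by 0.002649 - 0.002205 = 0.0004441 mol in a total volume of 0.03175 L.
[OH^-] = 0.0004441/0.03175 = 0.01399 M, so pOH = 1.85 and pH = 14.00 - 1.85 = 12.15.

12.15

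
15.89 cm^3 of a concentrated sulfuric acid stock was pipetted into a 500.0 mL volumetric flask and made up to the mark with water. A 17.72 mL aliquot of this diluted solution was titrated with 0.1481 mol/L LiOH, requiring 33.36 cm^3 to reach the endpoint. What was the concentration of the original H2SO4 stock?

n(LiOH) = 0.1481 x 0.03336 = 0.004941 mol.
n(H2SO4) in the aliquot = 0.004941 x 1/2 = 0.002470 mol.
[diluted H2SO4] = 0.002470 / 0.01772 = 0.1394 M.
Dilution factor = 500.0/15.89 = 31.47, so [stock] = 0.1394 x 31.47 = 4.39 M.

4.39 M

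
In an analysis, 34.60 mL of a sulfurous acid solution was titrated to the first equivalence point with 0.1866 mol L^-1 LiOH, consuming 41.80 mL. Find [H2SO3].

n(LiOH) = 0.1866 x 0.04180 = 0.007800 mol.
At the first equivalence point, 1 mol OH^- react per mol H2SO3, so n(H2SO3) = 0.007800 / 1 = 0.007800 mol.
[H2SO3] = 0.007800 / 0.03460 L = 0.225 M.

0.225 M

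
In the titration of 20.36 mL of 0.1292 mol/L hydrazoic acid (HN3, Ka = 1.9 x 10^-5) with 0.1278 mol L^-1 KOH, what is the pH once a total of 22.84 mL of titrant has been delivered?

n(acid) = 0.1292 x 0.02036 = 0.002631 mol; n(KOH) added = 0.1278 x 0.02284 = 0.002919 mol.
Base is in excess by 0.002919 - 0.002631 = 0.0002884 mol in a total volume of 0.04320 L.
[OH^-] = 0.0002884/0.04320 = 0.006677 M, so pOH = 2.18 and pH = 14.00 - 2.18 = 11.82.

11.82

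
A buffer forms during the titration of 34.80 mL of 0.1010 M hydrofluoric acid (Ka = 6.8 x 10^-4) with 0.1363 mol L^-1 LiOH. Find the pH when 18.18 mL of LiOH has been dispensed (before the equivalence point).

Initial n(HF) = 0.1010 x 0.03480 = 0.003515 mol.
n(LiOH) added = 0.1363 x 0.01818 = 0.002478 mol, converting that many moles of HF to F-.
Remaining n(HF) = 0.001037 mol; n(F-) = 0.002478 mol.
By Henderson-Hasselbalch, pH = pKa + log([A^-]/[HA]) = 3.17 + log(0.002478/0.001037) = 3.17 + (+0.38) = 3.55.

3.55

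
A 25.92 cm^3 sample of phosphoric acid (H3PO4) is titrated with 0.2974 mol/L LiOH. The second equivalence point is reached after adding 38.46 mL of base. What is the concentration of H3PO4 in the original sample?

n(LiOH) = 0.2974 x 0.03846 = 0.01144 mol.
At the second equivalence point, 2 mol OH^- react per mol H3PO4, so n(H3PO4) = 0.01144 / 2 = 0.005719 mol.
[H3PO4] = 0.005719 / 0.02592 L = 0.221 M.

0.221 M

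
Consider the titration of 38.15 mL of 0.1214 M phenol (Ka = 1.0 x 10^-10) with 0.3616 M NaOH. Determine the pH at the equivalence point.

n(C6H5OH) = 0.1214 x 0.03815 = 0.004631 mol; V(NaOH) at equivalence = 0.004631/0.3616 = 0.01281 L.
At equivalence all the acid is converted to C6H5O-; total volume = 0.03815 + 0.01281 = 0.05096 L, so [C6H5O-] = 0.004631/0.05096 = 0.09089 M.
Kb = Kw/Ka = 1.0e-14 / 1.0 x 10^-10 = 0.000100.
[OH^-] = sqrt(Kb x [C6H5O-]) = sqrt(0.000100 x 0.09089) = 0.00301 M.
pOH = 2.52, so pH = 14.00 - 2.52 = 11.48.

11.48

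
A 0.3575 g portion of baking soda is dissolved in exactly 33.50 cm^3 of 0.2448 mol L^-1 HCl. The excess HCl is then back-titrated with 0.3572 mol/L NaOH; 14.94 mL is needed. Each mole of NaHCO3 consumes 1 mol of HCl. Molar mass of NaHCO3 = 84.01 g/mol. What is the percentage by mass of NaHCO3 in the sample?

67.3%

Total n(HCl) added = 0.2448 x 0.03350 = 0.008201 mol.
n(NaOH) used = 0.3572 x 0.01494 = 0.005337 mol, which equals the excess n(HCl).
So n(HCl) consumed by the sample = 0.008201 - 0.005337 = 0.002864 mol.
n(NaHCO3) = 0.002864 / 1 = 0.002864 mol.
mass NaHCO3 = 0.002864 x 84.01 = 0.2406 g, so %NaHCO3 = 0.2406/0.3575 x 100 = 67.3%.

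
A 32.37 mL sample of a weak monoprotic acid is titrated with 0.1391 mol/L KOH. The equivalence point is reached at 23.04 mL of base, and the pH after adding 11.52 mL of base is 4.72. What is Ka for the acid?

1.9 x 10^-5

11.52 mL is half of the equivalence volume, so this is the half-equivalence point where [HA] = [A^-].
At half-equivalence pH = pKa, so pKa = 4.72.
Ka = 10^(-4.72) = 1.9 x 10^-5.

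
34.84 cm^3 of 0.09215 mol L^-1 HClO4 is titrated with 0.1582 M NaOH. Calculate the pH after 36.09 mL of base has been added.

12.55

n(acid) = 0.09215 x 0.03484 = 0.003211 mol; n(NaOH) added = 0.1582 x 0.03609 = 0.005709 mol.
Base is in excess by 0.005709 - 0.003211 = 0.002499 mol in a total volume of 0.07093 L.
[OH^-] = 0.002499/0.07093 = 0.03523 M, so pOH = 1.45 and pH = 14.00 - 1.45 = 12.55.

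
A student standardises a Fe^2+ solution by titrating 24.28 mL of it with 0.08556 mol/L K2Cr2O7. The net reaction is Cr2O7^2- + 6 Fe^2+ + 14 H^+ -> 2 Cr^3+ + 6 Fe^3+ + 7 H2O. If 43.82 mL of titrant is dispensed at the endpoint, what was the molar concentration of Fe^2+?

n(K2Cr2O7) = 0.08556 x 0.04382 = 0.003749 mol.
From the balanced equation, 1 mol K2Cr2O7 reacts with 6 mol Fe^2+, so n(Fe^2+) = 0.003749 x 6/1 = 0.02250 mol.
[Fe^2+] = 0.02250 / 0.02428 L = 0.927 M.

0.927 M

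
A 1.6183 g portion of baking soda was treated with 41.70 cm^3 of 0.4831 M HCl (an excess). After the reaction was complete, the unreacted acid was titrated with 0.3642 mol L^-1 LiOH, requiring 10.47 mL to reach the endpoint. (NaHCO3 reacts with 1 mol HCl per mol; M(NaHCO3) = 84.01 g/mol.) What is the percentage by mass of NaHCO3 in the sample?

84.8%

Total n(HCl) added = 0.4831 x 0.04170 = 0.02015 mol.
n(LiOH) used = 0.3642 x 0.01047 = 0.003813 mol, which equals the excess n(HCl).
So n(HCl) consumed by the sample = 0.02015 - 0.003813 = 0.01633 mol.
n(NaHCO3) = 0.01633 / 1 = 0.01633 mol.
mass NaHCO3 = 0.01633 x 84.01 = 1.372 g, so %NaHCO3 = 1.372/1.6183 x 100 = 84.8%.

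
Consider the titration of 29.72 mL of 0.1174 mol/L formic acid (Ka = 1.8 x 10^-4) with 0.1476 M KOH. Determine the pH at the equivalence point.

n(HCOOH) = 0.1174 x 0.02972 = 0.003489 mol; V(KOH) at equivalence = 0.003489/0.1476 = 0.02364 L.
At equivalence all the acid is converted to HCOO-; total volume = 0.02972 + 0.02364 = 0.05336 L, so [HCOO-] = 0.003489/0.05336 = 0.06539 M.
Kb = Kw/Ka = 1.0e-14 / 1.8 x 10^-4 = 5.56e-11.
[OH^-] = sqrt(Kb x [HCOO-]) = sqrt(5.56e-11 x 0.06539) = 1.91e-6 M.
pOH = 5.72, so pH = 14.00 - 5.72 = 8.28.

8.28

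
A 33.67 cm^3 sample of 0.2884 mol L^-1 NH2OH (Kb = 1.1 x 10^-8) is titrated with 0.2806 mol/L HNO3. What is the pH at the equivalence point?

n(NH2OH) = 0.2884 x 0.03367 = 0.009710 mol; V(HNO3) at equivalence = 0.009710/0.2806 = 0.03461 L.
At equivalence the base is fully converted to NH3OH+; total volume = 0.06828 L, so [NH3OH+] = 0.009710/0.06828 = 0.1422 M.
Ka(NH3OH+) = Kw/Kb = 1.0e-14 / 1.1 x 10^-8 = 9.09e-7.
[H^+] = sqrt(Ka x [NH3OH+]) = sqrt(9.09e-7 x 0.1422) = 0.000360 M.
pH = -log(0.000360) = 3.44.

3.44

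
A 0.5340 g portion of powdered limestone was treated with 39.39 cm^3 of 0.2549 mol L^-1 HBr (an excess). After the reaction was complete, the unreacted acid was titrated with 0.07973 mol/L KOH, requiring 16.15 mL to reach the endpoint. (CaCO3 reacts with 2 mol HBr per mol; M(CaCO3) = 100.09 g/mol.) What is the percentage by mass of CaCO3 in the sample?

Total n(HBr) added = 0.2549 x 0.03939 = 0.01004 mol.
n(KOH) used = 0.07973 x 0.01615 = 0.001288 mol, which equals the excess n(HBr).
So n(HBr) consumed by the sample = 0.01004 - 0.001288 = 0.008753 mol.
n(CaCO3) = 0.008753 / 2 = 0.004376 mol.
mass CaCO3 = 0.004376 x 100.09 = 0.4380 g, so %CaCO3 = 0.4380/0.5340 x 100 = 82.0%.

82.0%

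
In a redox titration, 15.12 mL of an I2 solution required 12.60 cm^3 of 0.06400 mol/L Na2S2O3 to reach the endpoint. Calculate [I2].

0.0267 M

n(Na2S2O3) = 0.06400 x 0.01260 = 0.0008064 mol.
From the balanced equation, 2 mol Na2S2O3 reacts with 1 mol I2, so n(I2) = 0.0008064 x 1/2 = 0.0004032 mol.
[I2] = 0.0004032 / 0.01512 L = 0.0267 M.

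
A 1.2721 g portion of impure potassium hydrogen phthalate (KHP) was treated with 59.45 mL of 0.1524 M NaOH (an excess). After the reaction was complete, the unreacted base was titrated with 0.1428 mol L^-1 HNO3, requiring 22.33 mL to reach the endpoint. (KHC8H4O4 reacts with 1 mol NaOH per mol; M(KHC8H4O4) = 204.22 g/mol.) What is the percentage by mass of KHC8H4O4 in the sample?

94.3%

Total n(NaOH) added = 0.1524 x 0.05945 = 0.009060 mol.
n(HNO3) used = 0.1428 x 0.02233 = 0.003189 mol, which equals the excess n(NaOH).
So n(NaOH) consumed by the sample = 0.009060 - 0.003189 = 0.005871 mol.
n(KHC8H4O4) = 0.005871 / 1 = 0.005871 mol.
mass KHC8H4O4 = 0.005871 x 204.22 = 1.199 g, so %KHC8H4O4 = 1.199/1.2721 x 100 = 94.3%.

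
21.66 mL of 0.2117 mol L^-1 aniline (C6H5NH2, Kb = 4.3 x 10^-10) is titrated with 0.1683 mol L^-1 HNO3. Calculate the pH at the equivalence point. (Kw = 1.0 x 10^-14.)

n(C6H5NH2) = 0.2117 x 0.02166 = 0.004585 mol; V(HNO3) at equivalence = 0.004585/0.1683 = 0.02725 L.
At equivalence the base is fully converted to C6H5NH3+; total volume = 0.04891 L, so [C6H5NH3+] = 0.004585/0.04891 = 0.09376 M.
Ka(C6H5NH3+) = Kw/Kb = 1.0e-14 / 4.3 x 10^-10 = 2.33e-5.
[H^+] = sqrt(Ka x [C6H5NH3+]) = sqrt(2.33e-5 x 0.09376) = 0.00148 M.
pH = -log(0.00148) = 2.83.

2.83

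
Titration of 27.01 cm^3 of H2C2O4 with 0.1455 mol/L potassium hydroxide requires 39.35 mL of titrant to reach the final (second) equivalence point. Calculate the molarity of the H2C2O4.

0.106 M

n(KOH) = 0.1455 x 0.03935 = 0.005725 mol.
At the final (second) equivalence point, 2 mol OH^- react per mol H2C2O4, so n(H2C2O4) = 0.005725 / 2 = 0.002863 mol.
[H2C2O4] = 0.002863 / 0.02701 L = 0.106 M.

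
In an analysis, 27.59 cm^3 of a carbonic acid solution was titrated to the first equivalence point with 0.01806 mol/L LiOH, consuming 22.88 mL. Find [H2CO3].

n(LiOH) = 0.01806 x 0.02288 = 0.0004132 mol.
At the first equivalence point, 1 mol OH^- react per mol H2CO3, so n(H2CO3) = 0.0004132 / 1 = 0.0004132 mol.
[H2CO3] = 0.0004132 / 0.02759 L = 0.0150 M.

0.0150 M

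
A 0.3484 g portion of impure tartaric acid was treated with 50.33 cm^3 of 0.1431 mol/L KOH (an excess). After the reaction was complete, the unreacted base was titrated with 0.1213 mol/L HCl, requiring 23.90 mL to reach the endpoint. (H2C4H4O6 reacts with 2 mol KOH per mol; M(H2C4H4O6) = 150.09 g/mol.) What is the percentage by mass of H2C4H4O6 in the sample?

92.7%

Total n(KOH) added = 0.1431 x 0.05033 = 0.007202 mol.
n(HCl) used = 0.1213 x 0.02390 = 0.002899 mol, which equals the excess n(KOH).
So n(KOH) consumed by the sample = 0.007202 - 0.002899 = 0.004303 mol.
n(H2C4H4O6) = 0.004303 / 2 = 0.002152 mol.
mass H2C4H4O6 = 0.002152 x 150.09 = 0.3229 g, so %H2C4H4O6 = 0.3229/0.3484 x 100 = 92.7%.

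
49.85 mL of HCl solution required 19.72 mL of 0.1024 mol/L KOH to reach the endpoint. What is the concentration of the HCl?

0.0405 M

n(KOH) delivered = 0.1024 x 0.01972 = 0.002019 mol.
For a 1:1 reaction, n(HCl) = 0.002019 mol.
[HCl] = 0.002019 mol / 0.04985 L = 0.0405 M.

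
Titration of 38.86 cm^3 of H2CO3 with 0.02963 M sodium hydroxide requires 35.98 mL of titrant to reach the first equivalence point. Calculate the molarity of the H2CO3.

n(NaOH) = 0.02963 x 0.03598 = 0.001066 mol.
At the first equivalence point, 1 mol OH^- react per mol H2CO3, so n(H2CO3) = 0.001066 / 1 = 0.001066 mol.
[H2CO3] = 0.001066 / 0.03886 L = 0.0274 M.

0.0274 M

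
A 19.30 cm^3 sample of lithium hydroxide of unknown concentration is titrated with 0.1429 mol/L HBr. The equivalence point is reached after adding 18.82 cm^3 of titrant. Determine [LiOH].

n(HBr) delivered = 0.1429 x 0.01882 = 0.002689 mol.
For a 1:1 reaction, n(LiOH) = 0.002689 mol.
[LiOH] = 0.002689 mol / 0.01930 L = 0.139 M.

0.139 M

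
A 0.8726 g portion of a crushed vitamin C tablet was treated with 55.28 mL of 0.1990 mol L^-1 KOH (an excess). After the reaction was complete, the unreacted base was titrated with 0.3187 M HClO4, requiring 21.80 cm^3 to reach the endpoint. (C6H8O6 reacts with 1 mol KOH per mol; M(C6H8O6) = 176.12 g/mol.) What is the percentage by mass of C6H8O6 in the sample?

81.8%

Total n(KOH) added = 0.1990 x 0.05528 = 0.01100 mol.
n(HClO4) used = 0.3187 x 0.02180 = 0.006948 mol, which equals the excess n(KOH).
So n(KOH) consumed by the sample = 0.01100 - 0.006948 = 0.004053 mol.
n(C6H8O6) = 0.004053 / 1 = 0.004053 mol.
mass C6H8O6 = 0.004053 x 176.12 = 0.7138 g, so %C6H8O6 = 0.7138/0.8726 x 100 = 81.8%.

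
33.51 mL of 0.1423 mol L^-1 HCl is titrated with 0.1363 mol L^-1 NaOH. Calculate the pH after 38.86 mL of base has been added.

n(acid) = 0.1423 x 0.03351 = 0.004768 mol; n(NaOH) added = 0.1363 x 0.03886 = 0.005297 mol.
Base is in excess by 0.005297 - 0.004768 = 0.0005281 mol in a total volume of 0.07237 L.
[OH^-] = 0.0005281/0.07237 = 0.007298 M, so pOH = 2.14 and pH = 14.00 - 2.14 = 11.86.

11.86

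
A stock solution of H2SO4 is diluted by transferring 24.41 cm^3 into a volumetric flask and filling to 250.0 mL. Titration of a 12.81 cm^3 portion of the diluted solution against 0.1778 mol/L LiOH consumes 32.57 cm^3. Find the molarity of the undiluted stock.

n(LiOH) = 0.1778 x 0.03257 = 0.005791 mol.
n(H2SO4) in the aliquot = 0.005791 x 1/2 = 0.002895 mol.
[diluted H2SO4] = 0.002895 / 0.01281 = 0.2260 M.
Dilution factor = 250.0/24.41 = 10.24, so [stock] = 0.2260 x 10.24 = 2.31 M.

2.31 M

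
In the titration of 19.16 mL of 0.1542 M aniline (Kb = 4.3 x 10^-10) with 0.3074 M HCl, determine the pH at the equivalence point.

2.81

n(C6H5NH2) = 0.1542 x 0.01916 = 0.002954 mol; V(HCl) at equivalence = 0.002954/0.3074 = 0.009611 L.
At equivalence the base is fully converted to C6H5NH3+; total volume = 0.02877 L, so [C6H5NH3+] = 0.002954/0.02877 = 0.1027 M.
Ka(C6H5NH3+) = Kw/Kb = 1.0e-14 / 4.3 x 10^-10 = 2.33e-5.
[H^+] = sqrt(Ka x [C6H5NH3+]) = sqrt(2.33e-5 x 0.1027) = 0.00155 M.
pH = -log(0.00155) = 2.81.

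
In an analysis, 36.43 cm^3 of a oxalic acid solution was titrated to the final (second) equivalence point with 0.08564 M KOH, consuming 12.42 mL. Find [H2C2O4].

n(KOH) = 0.08564 x 0.01242 = 0.001064 mol.
At the final (second) equivalence point, 2 mol OH^- react per mol H2C2O4, so n(H2C2O4) = 0.001064 / 2 = 0.0005318 mol.
[H2C2O4] = 0.0005318 / 0.03643 L = 0.0146 M.

0.0146 M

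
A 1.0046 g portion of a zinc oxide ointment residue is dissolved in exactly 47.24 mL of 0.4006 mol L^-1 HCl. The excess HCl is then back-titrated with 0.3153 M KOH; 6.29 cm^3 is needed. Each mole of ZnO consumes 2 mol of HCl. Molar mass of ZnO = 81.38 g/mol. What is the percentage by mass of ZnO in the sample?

Total n(HCl) added = 0.4006 x 0.04724 = 0.01892 mol.
n(KOH) used = 0.3153 x 0.006290 = 0.001983 mol, which equals the excess n(HCl).
So n(HCl) consumed by the sample = 0.01892 - 0.001983 = 0.01694 mol.
n(ZnO) = 0.01694 / 2 = 0.008471 mol.
mass ZnO = 0.008471 x 81.38 = 0.6893 g, so %ZnO = 0.6893/1.0046 x 100 = 68.6%.

68.6%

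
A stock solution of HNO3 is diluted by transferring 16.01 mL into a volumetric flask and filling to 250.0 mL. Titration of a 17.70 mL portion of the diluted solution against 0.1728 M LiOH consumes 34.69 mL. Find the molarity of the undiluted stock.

n(LiOH) = 0.1728 x 0.03469 = 0.005994 mol.
n(HNO3) in the aliquot = 0.005994 mol.
[diluted HNO3] = 0.005994 / 0.01770 = 0.3387 M.
Dilution factor = 250.0/16.01 = 15.62, so [stock] = 0.3387 x 15.62 = 5.29 M.

5.29 M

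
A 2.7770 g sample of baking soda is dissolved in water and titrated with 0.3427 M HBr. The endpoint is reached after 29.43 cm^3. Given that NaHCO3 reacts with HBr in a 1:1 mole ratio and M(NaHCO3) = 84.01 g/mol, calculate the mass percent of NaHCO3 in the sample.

n(HBr) = 0.3427 x 0.02943 = 0.01009 mol.
n(NaHCO3) = 0.01009 / 1 = 0.01009 mol.
mass of NaHCO3 = 0.01009 x 84.01 = 0.8473 g.
% purity = 0.8473 / 2.7770 x 100 = 30.5%.

30.5%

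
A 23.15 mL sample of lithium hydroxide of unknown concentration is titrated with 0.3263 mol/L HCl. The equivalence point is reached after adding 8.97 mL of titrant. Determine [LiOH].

n(HCl) delivered = 0.3263 x 0.008970 = 0.002927 mol.
For a 1:1 reaction, n(LiOH) = 0.002927 mol.
[LiOH] = 0.002927 mol / 0.02315 L = 0.126 M.

0.126 M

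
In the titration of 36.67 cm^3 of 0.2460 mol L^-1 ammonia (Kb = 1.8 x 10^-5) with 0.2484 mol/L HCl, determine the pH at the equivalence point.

n(NH3) = 0.2460 x 0.03667 = 0.009021 mol; V(HCl) at equivalence = 0.009021/0.2484 = 0.03632 L.
At equivalence the base is fully converted to NH4+; total volume = 0.07299 L, so [NH4+] = 0.009021/0.07299 = 0.1236 M.
Ka(NH4+) = Kw/Kb = 1.0e-14 / 1.8 x 10^-5 = 5.56e-10.
[H^+] = sqrt(Ka x [NH4+]) = sqrt(5.56e-10 x 0.1236) = 8.29e-6 M.
pH = -log(8.29e-6) = 5.08.

5.08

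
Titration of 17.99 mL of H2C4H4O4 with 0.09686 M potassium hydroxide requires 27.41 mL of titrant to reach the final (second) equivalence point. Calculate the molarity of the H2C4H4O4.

0.0738 M

n(KOH) = 0.09686 x 0.02741 = 0.002655 mol.
At the final (second) equivalence point, 2 mol OH^- react per mol H2C4H4O4, so n(H2C4H4O4) = 0.002655 / 2 = 0.001327 mol.
[H2C4H4O4] = 0.001327 / 0.01799 L = 0.0738 M.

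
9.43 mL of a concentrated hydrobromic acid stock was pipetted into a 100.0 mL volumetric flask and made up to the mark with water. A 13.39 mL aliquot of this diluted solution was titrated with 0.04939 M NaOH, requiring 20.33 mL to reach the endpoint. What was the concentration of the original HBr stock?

n(NaOH) = 0.04939 x 0.02033 = 0.001004 mol.
n(HBr) in the aliquot = 0.001004 mol.
[diluted HBr] = 0.001004 / 0.01339 = 0.07499 M.
Dilution factor = 100.0/9.430 = 10.60, so [stock] = 0.07499 x 10.60 = 0.795 M.

0.795 M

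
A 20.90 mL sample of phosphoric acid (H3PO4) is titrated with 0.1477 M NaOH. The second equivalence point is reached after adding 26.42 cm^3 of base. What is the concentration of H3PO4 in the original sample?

n(NaOH) = 0.1477 x 0.02642 = 0.003902 mol.
At the second equivalence point, 2 mol OH^- react per mol H3PO4, so n(H3PO4) = 0.003902 / 2 = 0.001951 mol.
[H3PO4] = 0.001951 / 0.02090 L = 0.0934 M.

0.0934 M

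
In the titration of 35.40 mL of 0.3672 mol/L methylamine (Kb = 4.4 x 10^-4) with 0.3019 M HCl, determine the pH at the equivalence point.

5.71

n(CH3NH2) = 0.3672 x 0.03540 = 0.01300 mol; V(HCl) at equivalence = 0.01300/0.3019 = 0.04306 L.
At equivalence the base is fully converted to CH3NH3+; total volume = 0.07846 L, so [CH3NH3+] = 0.01300/0.07846 = 0.1657 M.
Ka(CH3NH3+) = Kw/Kb = 1.0e-14 / 4.4 x 10^-4 = 2.27e-11.
[H^+] = sqrt(Ka x [CH3NH3+]) = sqrt(2.27e-11 x 0.1657) = 1.94e-6 M.
pH = -log(1.94e-6) = 5.71.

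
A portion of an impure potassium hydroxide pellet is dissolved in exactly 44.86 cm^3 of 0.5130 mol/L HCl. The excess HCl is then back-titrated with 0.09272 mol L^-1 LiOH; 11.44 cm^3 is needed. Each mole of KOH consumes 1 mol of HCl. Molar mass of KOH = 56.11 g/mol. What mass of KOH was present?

Total n(HCl) added = 0.5130 x 0.04486 = 0.02301 mol.
n(LiOH) used = 0.09272 x 0.01144 = 0.001061 mol, which equals the excess n(HCl).
So n(HCl) consumed by the sample = 0.02301 - 0.001061 = 0.02195 mol.
n(KOH) = 0.02195 / 1 = 0.02195 mol.
mass = 0.02195 mol x 56.11 g/mol = 1.23 g.

1.23 g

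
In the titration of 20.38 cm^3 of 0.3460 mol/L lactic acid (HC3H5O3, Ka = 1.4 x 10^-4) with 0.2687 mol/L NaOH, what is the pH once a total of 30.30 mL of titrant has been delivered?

12.33

n(acid) = 0.3460 x 0.02038 = 0.007051 mol; n(NaOH) added = 0.2687 x 0.03030 = 0.008142 mol.
Base is in excess by 0.008142 - 0.007051 = 0.001090 mol in a total volume of 0.05068 L.
[OH^-] = 0.001090/0.05068 = 0.02151 M, so pOH = 1.67 and pH = 14.00 - 1.67 = 12.33.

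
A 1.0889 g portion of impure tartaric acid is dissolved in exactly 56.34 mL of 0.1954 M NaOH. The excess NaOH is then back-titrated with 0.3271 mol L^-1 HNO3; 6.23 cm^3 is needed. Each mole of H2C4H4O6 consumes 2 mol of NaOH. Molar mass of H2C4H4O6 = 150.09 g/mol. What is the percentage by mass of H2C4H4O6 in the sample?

61.8%

Total n(NaOH) added = 0.1954 x 0.05634 = 0.01101 mol.
n(HNO3) used = 0.3271 x 0.006230 = 0.002038 mol, which equals the excess n(NaOH).
So n(NaOH) consumed by the sample = 0.01101 - 0.002038 = 0.008971 mol.
n(H2C4H4O6) = 0.008971 / 2 = 0.004486 mol.
mass H2C4H4O6 = 0.004486 x 150.09 = 0.6732 g, so %H2C4H4O6 = 0.6732/1.0889 x 100 = 61.8%.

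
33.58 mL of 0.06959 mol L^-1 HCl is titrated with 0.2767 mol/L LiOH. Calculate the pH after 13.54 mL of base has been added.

12.48

n(acid) = 0.06959 x 0.03358 = 0.002337 mol; n(LiOH) added = 0.2767 x 0.01354 = 0.003747 mol.
Base is in excess by 0.003747 - 0.002337 = 0.001410 mol in a total volume of 0.04712 L.
[OH^-] = 0.001410/0.04712 = 0.02992 M, so pOH = 1.52 and pH = 14.00 - 1.52 = 12.48.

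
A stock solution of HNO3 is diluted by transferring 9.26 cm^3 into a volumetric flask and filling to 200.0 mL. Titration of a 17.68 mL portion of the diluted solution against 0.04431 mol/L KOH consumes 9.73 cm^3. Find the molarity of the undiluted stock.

0.527 M

n(KOH) = 0.04431 x 0.009730 = 0.0004311 mol.
n(HNO3) in the aliquot = 0.0004311 mol.
[diluted HNO3] = 0.0004311 / 0.01768 = 0.02439 M.
Dilution factor = 200.0/9.260 = 21.60, so [stock] = 0.02439 x 21.60 = 0.527 M.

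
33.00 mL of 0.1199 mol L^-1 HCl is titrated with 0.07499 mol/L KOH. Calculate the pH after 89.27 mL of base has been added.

12.35

n(acid) = 0.1199 x 0.03300 = 0.003957 mol; n(KOH) added = 0.07499 x 0.08927 = 0.006694 mol.
Base is in excess by 0.006694 - 0.003957 = 0.002738 mol in a total volume of 0.1223 L.
[OH^-] = 0.002738/0.1223 = 0.02239 M, so pOH = 1.65 and pH = 14.00 - 1.65 = 12.35.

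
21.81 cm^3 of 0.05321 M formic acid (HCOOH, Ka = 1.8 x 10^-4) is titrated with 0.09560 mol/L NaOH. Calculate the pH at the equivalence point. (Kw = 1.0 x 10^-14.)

n(HCOOH) = 0.05321 x 0.02181 = 0.001161 mol; V(NaOH) at equivalence = 0.001161/0.09560 = 0.01214 L.
At equivalence all the acid is converted to HCOO-; total volume = 0.02181 + 0.01214 = 0.03395 L, so [HCOO-] = 0.001161/0.03395 = 0.03418 M.
Kb = Kw/Ka = 1.0e-14 / 1.8 x 10^-4 = 5.56e-11.
[OH^-] = sqrt(Kb x [HCOO-]) = sqrt(5.56e-11 x 0.03418) = 1.38e-6 M.
pOH = 5.86, so pH = 14.00 - 5.86 = 8.14.

8.14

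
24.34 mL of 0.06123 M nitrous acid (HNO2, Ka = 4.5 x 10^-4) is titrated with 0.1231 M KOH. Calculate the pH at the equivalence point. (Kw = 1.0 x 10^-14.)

7.98

n(HNO2) = 0.06123 x 0.02434 = 0.001490 mol; V(KOH) at equivalence = 0.001490/0.1231 = 0.01211 L.
At equivalence all the acid is converted to NO2-; total volume = 0.02434 + 0.01211 = 0.03645 L, so [NO2-] = 0.001490/0.03645 = 0.04089 M.
Kb = Kw/Ka = 1.0e-14 / 4.5 x 10^-4 = 2.22e-11.
[OH^-] = sqrt(Kb x [NO2-]) = sqrt(2.22e-11 x 0.04089) = 9.53e-7 M.
pOH = 6.02, so pH = 14.00 - 6.02 = 7.98.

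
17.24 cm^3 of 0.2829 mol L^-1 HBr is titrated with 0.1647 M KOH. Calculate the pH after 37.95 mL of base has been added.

12.40

n(acid) = 0.2829 x 0.01724 = 0.004877 mol; n(KOH) added = 0.1647 x 0.03795 = 0.006250 mol.
Base is in excess by 0.006250 - 0.004877 = 0.001373 mol in a total volume of 0.05519 L.
[OH^-] = 0.001373/0.05519 = 0.02488 M, so pOH = 1.60 and pH = 14.00 - 1.60 = 12.40.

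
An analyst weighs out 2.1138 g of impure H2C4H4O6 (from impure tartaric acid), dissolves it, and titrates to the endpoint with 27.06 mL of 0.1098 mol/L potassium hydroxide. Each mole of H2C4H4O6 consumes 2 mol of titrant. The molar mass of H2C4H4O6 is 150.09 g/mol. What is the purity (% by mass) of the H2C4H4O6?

10.5%

n(KOH) = 0.1098 x 0.02706 = 0.002971 mol.
n(H2C4H4O6) = 0.002971 / 2 = 0.001486 mol.
mass of H2C4H4O6 = 0.001486 x 150.09 = 0.2230 g.
% purity = 0.2230 / 2.1138 x 100 = 10.5%.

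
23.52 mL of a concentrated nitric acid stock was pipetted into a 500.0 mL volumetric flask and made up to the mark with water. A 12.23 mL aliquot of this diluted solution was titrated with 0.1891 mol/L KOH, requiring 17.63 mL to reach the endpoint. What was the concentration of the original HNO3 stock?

n(KOH) = 0.1891 x 0.01763 = 0.003334 mol.
n(HNO3) in the aliquot = 0.003334 mol.
[diluted HNO3] = 0.003334 / 0.01223 = 0.2726 M.
Dilution factor = 500.0/23.52 = 21.26, so [stock] = 0.2726 x 21.26 = 5.79 M.

5.79 M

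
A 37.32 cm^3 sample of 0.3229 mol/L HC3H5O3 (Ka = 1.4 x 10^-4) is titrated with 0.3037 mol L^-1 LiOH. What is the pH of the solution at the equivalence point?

n(HC3H5O3) = 0.3229 x 0.03732 = 0.01205 mol; V(LiOH) at equivalence = 0.01205/0.3037 = 0.03968 L.
At equivalence all the acid is converted to C3H5O3-; total volume = 0.03732 + 0.03968 = 0.07700 L, so [C3H5O3-] = 0.01205/0.07700 = 0.1565 M.
Kb = Kw/Ka = 1.0e-14 / 1.4 x 10^-4 = 7.14e-11.
[OH^-] = sqrt(Kb x [C3H5O3-]) = sqrt(7.14e-11 x 0.1565) = 3.34e-6 M.
pOH = 5.48, so pH = 14.00 - 5.48 = 8.52.

8.52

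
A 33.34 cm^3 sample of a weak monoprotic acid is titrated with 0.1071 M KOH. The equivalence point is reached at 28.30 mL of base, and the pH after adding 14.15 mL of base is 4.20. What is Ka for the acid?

14.15 mL is half of the equivalence volume, so this is the half-equivalence point where [HA] = [A^-].
At half-equivalence pH = pKa, so pKa = 4.20.
Ka = 10^(-4.20) = 6.3 x 10^-5.

6.3 x 10^-5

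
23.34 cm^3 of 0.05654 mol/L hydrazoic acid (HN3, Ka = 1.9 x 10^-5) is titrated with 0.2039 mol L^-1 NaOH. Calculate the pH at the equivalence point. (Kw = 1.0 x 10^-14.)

n(HN3) = 0.05654 x 0.02334 = 0.001320 mol; V(NaOH) at equivalence = 0.001320/0.2039 = 0.006472 L.
At equivalence all the acid is converted to N3-; total volume = 0.02334 + 0.006472 = 0.02981 L, so [N3-] = 0.001320/0.02981 = 0.04427 M.
Kb = Kw/Ka = 1.0e-14 / 1.9 x 10^-5 = 5.26e-10.
[OH^-] = sqrt(Kb x [N3-]) = sqrt(5.26e-10 x 0.04427) = 4.83e-6 M.
pOH = 5.32, so pH = 14.00 - 5.32 = 8.68.

8.68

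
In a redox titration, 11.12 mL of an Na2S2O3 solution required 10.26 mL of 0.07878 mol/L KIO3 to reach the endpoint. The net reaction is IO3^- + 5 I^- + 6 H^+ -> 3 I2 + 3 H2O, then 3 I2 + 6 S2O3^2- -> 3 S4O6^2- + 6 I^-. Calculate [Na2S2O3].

0.436 M

n(KIO3) = 0.07878 x 0.01026 = 0.0008083 mol.
From the balanced equation, 1 mol KIO3 reacts with 6 mol Na2S2O3, so n(Na2S2O3) = 0.0008083 x 6/1 = 0.004850 mol.
[Na2S2O3] = 0.004850 / 0.01112 L = 0.436 M.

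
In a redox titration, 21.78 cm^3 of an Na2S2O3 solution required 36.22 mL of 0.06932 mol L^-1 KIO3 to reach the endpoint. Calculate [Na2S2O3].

n(KIO3) = 0.06932 x 0.03622 = 0.002511 mol.
From the balanced equation, 1 mol KIO3 reacts with 6 mol Na2S2O3, so n(Na2S2O3) = 0.002511 x 6/1 = 0.01506 mol.
[Na2S2O3] = 0.01506 / 0.02178 L = 0.692 M.

0.692 M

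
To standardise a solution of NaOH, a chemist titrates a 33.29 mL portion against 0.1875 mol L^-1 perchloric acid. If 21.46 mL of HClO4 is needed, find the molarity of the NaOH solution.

0.121 M

n(HClO4) delivered = 0.1875 x 0.02146 = 0.004024 mol.
For a 1:1 reaction, n(NaOH) = 0.004024 mol.
[NaOH] = 0.004024 mol / 0.03329 L = 0.121 M.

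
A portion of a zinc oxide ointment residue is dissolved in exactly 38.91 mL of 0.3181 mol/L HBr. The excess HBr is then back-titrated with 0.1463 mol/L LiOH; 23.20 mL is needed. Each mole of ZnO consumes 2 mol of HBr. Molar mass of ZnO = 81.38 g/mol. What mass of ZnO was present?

0.366 g

Total n(HBr) added = 0.3181 x 0.03891 = 0.01238 mol.
n(LiOH) used = 0.1463 x 0.02320 = 0.003394 mol, which equals the excess n(HBr).
So n(HBr) consumed by the sample = 0.01238 - 0.003394 = 0.008983 mol.
n(ZnO) = 0.008983 / 2 = 0.004492 mol.
mass = 0.004492 mol x 81.38 g/mol = 0.366 g.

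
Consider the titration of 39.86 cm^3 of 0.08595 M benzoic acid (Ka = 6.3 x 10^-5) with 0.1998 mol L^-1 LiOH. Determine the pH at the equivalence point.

8.49

n(C6H5COOH) = 0.08595 x 0.03986 = 0.003426 mol; V(LiOH) at equivalence = 0.003426/0.1998 = 0.01715 L.
At equivalence all the acid is converted to C6H5COO-; total volume = 0.03986 + 0.01715 = 0.05701 L, so [C6H5COO-] = 0.003426/0.05701 = 0.06010 M.
Kb = Kw/Ka = 1.0e-14 / 6.3 x 10^-5 = 1.59e-10.
[OH^-] = sqrt(Kb x [C6H5COO-]) = sqrt(1.59e-10 x 0.06010) = 3.09e-6 M.
pOH = 5.51, so pH = 14.00 - 5.51 = 8.49.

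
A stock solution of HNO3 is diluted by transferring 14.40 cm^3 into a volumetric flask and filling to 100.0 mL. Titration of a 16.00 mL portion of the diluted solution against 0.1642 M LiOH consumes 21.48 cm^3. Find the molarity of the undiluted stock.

n(LiOH) = 0.1642 x 0.02148 = 0.003527 mol.
n(HNO3) in the aliquot = 0.003527 mol.
[diluted HNO3] = 0.003527 / 0.01600 = 0.2204 M.
Dilution factor = 100.0/14.40 = 6.944, so [stock] = 0.2204 x 6.944 = 1.53 M.

1.53 M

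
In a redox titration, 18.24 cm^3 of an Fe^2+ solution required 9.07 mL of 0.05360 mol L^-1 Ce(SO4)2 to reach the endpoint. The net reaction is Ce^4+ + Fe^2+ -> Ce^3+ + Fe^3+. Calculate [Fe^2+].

n(Ce(SO4)2) = 0.05360 x 0.009070 = 0.0004862 mol.
From the balanced equation, 1 mol Ce(SO4)2 reacts with 1 mol Fe^2+, so n(Fe^2+) = 0.0004862 x 1/1 = 0.0004862 mol.
[Fe^2+] = 0.0004862 / 0.01824 L = 0.0267 M.

0.0267 M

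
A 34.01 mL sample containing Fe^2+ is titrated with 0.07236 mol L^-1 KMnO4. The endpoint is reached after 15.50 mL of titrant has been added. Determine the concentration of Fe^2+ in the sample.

n(KMnO4) = 0.07236 x 0.01550 = 0.001122 mol.
From the balanced equation, 1 mol KMnO4 reacts with 5 mol Fe^2+, so n(Fe^2+) = 0.001122 x 5/1 = 0.005608 mol.
[Fe^2+] = 0.005608 / 0.03401 L = 0.165 M.

0.165 M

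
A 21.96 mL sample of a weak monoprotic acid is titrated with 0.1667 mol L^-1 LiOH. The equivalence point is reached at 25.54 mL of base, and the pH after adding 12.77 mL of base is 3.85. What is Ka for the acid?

12.77 mL is half of the equivalence volume, so this is the half-equivalence point where [HA] = [A^-].
At half-equivalence pH = pKa, so pKa = 3.85.
Ka = 10^(-3.85) = 1.4 x 10^-4.

1.4 x 10^-4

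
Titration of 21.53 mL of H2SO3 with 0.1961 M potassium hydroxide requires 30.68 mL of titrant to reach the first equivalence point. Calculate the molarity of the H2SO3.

n(KOH) = 0.1961 x 0.03068 = 0.006016 mol.
At the first equivalence point, 1 mol OH^- react per mol H2SO3, so n(H2SO3) = 0.006016 / 1 = 0.006016 mol.
[H2SO3] = 0.006016 / 0.02153 L = 0.279 M.

0.279 M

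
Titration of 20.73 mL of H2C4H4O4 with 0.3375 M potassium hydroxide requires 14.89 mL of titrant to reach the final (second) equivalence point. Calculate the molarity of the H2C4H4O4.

0.121 M

n(KOH) = 0.3375 x 0.01489 = 0.005025 mol.
At the final (second) equivalence point, 2 mol OH^- react per mol H2C4H4O4, so n(H2C4H4O4) = 0.005025 / 2 = 0.002513 mol.
[H2C4H4O4] = 0.002513 / 0.02073 L = 0.121 M.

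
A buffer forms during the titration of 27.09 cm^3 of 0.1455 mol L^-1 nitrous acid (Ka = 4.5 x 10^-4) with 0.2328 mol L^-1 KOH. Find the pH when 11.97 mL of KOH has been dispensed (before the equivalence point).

Initial n(HNO2) = 0.1455 x 0.02709 = 0.003942 mol.
n(KOH) added = 0.2328 x 0.01197 = 0.002787 mol, converting that many moles of HNO2 to NO2-.
Remaining n(HNO2) = 0.001155 mol; n(NO2-) = 0.002787 mol.
By Henderson-Hasselbalch, pH = pKa + log([A^-]/[HA]) = 3.35 + log(0.002787/0.001155) = 3.35 + (+0.38) = 3.73.

3.73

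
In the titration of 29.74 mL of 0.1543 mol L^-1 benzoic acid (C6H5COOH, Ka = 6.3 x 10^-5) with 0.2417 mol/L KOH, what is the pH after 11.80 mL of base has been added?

4.42

Initial n(C6H5COOH) = 0.1543 x 0.02974 = 0.004589 mol.
n(KOH) added = 0.2417 x 0.01180 = 0.002852 mol, converting that many moles of C6H5COOH to C6H5COO-.
Remaining n(C6H5COOH) = 0.001737 mol; n(C6H5COO-) = 0.002852 mol.
By Henderson-Hasselbalch, pH = pKa + log([A^-]/[HA]) = 4.20 + log(0.002852/0.001737) = 4.20 + (+0.22) = 4.42.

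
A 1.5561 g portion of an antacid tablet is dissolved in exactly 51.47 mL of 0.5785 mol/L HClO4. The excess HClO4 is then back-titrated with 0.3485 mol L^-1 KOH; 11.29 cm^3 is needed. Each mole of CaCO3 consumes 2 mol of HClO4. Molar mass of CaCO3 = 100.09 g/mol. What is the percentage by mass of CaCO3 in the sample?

83.1%

Total n(HClO4) added = 0.5785 x 0.05147 = 0.02978 mol.
n(KOH) used = 0.3485 x 0.01129 = 0.003935 mol, which equals the excess n(HClO4).
So n(HClO4) consumed by the sample = 0.02978 - 0.003935 = 0.02584 mol.
n(CaCO3) = 0.02584 / 2 = 0.01292 mol.
mass CaCO3 = 0.01292 x 100.09 = 1.293 g, so %CaCO3 = 1.293/1.5561 x 100 = 83.1%.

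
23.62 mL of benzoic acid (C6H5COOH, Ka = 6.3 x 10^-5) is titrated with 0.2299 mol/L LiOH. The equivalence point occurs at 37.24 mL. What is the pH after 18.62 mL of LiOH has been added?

18.62 mL is exactly half the equivalence volume (37.24/2), i.e. the half-equivalence point.
There, n(HA) = n(A^-), so pH = pKa = -log(6.3 x 10^-5) = 4.20.

4.20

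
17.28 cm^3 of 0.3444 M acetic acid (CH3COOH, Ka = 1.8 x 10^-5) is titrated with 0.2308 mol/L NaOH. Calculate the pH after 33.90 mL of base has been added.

n(acid) = 0.3444 x 0.01728 = 0.005951 mol; n(NaOH) added = 0.2308 x 0.03390 = 0.007824 mol.
Base is in excess by 0.007824 - 0.005951 = 0.001873 mol in a total volume of 0.05118 L.
[OH^-] = 0.001873/0.05118 = 0.03659 M, so pOH = 1.44 and pH = 14.00 - 1.44 = 12.56.

12.56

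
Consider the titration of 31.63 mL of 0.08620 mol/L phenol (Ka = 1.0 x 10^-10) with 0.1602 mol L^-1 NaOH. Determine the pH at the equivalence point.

11.37

n(C6H5OH) = 0.08620 x 0.03163 = 0.002727 mol; V(NaOH) at equivalence = 0.002727/0.1602 = 0.01702 L.
At equivalence all the acid is converted to C6H5O-; total volume = 0.03163 + 0.01702 = 0.04865 L, so [C6H5O-] = 0.002727/0.04865 = 0.05604 M.
Kb = Kw/Ka = 1.0e-14 / 1.0 x 10^-10 = 0.000100.
[OH^-] = sqrt(Kb x [C6H5O-]) = sqrt(0.000100 x 0.05604) = 0.00237 M.
pOH = 2.63, so pH = 14.00 - 2.63 = 11.37.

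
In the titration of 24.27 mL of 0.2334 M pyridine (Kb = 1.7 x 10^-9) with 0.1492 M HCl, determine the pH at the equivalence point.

3.14

n(C5H5N) = 0.2334 x 0.02427 = 0.005665 mol; V(HCl) at equivalence = 0.005665/0.1492 = 0.03797 L.
At equivalence the base is fully converted to C5H5NH+; total volume = 0.06224 L, so [C5H5NH+] = 0.005665/0.06224 = 0.09102 M.
Ka(C5H5NH+) = Kw/Kb = 1.0e-14 / 1.7 x 10^-9 = 5.88e-6.
[H^+] = sqrt(Ka x [C5H5NH+]) = sqrt(5.88e-6 x 0.09102) = 0.000732 M.
pH = -log(0.000732) = 3.14.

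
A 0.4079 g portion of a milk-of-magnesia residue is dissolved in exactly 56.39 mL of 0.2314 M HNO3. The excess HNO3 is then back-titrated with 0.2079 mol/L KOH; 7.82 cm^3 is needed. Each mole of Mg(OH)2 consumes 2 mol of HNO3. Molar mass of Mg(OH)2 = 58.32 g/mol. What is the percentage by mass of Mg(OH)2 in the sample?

81.7%

Total n(HNO3) added = 0.2314 x 0.05639 = 0.01305 mol.
n(KOH) used = 0.2079 x 0.007820 = 0.001626 mol, which equals the excess n(HNO3).
So n(HNO3) consumed by the sample = 0.01305 - 0.001626 = 0.01142 mol.
n(Mg(OH)2) = 0.01142 / 2 = 0.005711 mol.
mass Mg(OH)2 = 0.005711 x 58.32 = 0.3331 g, so %Mg(OH)2 = 0.3331/0.4079 x 100 = 81.7%.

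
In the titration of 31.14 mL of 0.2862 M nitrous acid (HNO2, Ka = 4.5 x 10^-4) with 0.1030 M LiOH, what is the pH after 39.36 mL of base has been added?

Initial n(HNO2) = 0.2862 x 0.03114 = 0.008912 mol.
n(LiOH) added = 0.1030 x 0.03936 = 0.004054 mol, converting that many moles of HNO2 to NO2-.
Remaining n(HNO2) = 0.004858 mol; n(NO2-) = 0.004054 mol.
By Henderson-Hasselbalch, pH = pKa + log([A^-]/[HA]) = 3.35 + log(0.004054/0.004858) = 3.35 + (-0.08) = 3.27.

3.27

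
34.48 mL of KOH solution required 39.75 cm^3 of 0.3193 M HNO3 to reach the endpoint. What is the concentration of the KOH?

0.368 M

n(HNO3) delivered = 0.3193 x 0.03975 = 0.01269 mol.
For a 1:1 reaction, n(KOH) = 0.01269 mol.
[KOH] = 0.01269 mol / 0.03448 L = 0.368 M.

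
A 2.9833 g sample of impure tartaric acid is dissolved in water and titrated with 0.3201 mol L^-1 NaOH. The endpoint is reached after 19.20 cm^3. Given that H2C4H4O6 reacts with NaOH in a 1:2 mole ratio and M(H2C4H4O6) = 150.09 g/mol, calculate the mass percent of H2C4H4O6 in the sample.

n(NaOH) = 0.3201 x 0.01920 = 0.006146 mol.
n(H2C4H4O6) = 0.006146 / 2 = 0.003073 mol.
mass of H2C4H4O6 = 0.003073 x 150.09 = 0.4612 g.
% purity = 0.4612 / 2.9833 x 100 = 15.5%.

15.5%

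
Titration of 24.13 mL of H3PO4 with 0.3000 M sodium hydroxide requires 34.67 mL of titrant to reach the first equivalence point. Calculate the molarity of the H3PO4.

n(NaOH) = 0.3000 x 0.03467 = 0.01040 mol.
At the first equivalence point, 1 mol OH^- react per mol H3PO4, so n(H3PO4) = 0.01040 / 1 = 0.01040 mol.
[H3PO4] = 0.01040 / 0.02413 L = 0.431 M.

0.431 M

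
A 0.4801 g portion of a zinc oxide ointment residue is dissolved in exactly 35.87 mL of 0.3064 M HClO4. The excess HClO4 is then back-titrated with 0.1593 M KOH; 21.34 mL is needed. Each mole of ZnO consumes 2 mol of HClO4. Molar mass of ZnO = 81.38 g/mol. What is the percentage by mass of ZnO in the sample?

Total n(HClO4) added = 0.3064 x 0.03587 = 0.01099 mol.
n(KOH) used = 0.1593 x 0.02134 = 0.003399 mol, which equals the excess n(HClO4).
So n(HClO4) consumed by the sample = 0.01099 - 0.003399 = 0.007591 mol.
n(ZnO) = 0.007591 / 2 = 0.003796 mol.
mass ZnO = 0.003796 x 81.38 = 0.3089 g, so %ZnO = 0.3089/0.4801 x 100 = 64.3%.

64.3%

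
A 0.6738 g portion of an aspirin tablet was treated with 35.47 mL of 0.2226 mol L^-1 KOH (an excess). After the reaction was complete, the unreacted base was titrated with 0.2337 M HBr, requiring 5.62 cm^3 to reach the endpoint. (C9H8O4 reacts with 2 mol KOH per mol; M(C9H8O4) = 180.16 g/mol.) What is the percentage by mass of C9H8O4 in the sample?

Total n(KOH) added = 0.2226 x 0.03547 = 0.007896 mol.
n(HBr) used = 0.2337 x 0.005620 = 0.001313 mol, which equals the excess n(KOH).
So n(KOH) consumed by the sample = 0.007896 - 0.001313 = 0.006582 mol.
n(C9H8O4) = 0.006582 / 2 = 0.003291 mol.
mass C9H8O4 = 0.003291 x 180.16 = 0.5929 g, so %C9H8O4 = 0.5929/0.6738 x 100 = 88.0%.

88.0%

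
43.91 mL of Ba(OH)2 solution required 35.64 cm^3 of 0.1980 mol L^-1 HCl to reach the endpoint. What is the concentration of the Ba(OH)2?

0.0804 M

n(HCl) delivered = 0.1980 x 0.03564 = 0.007057 mol.
The reaction is 1 Ba(OH)2 + 2 HCl, so n(Ba(OH)2) = 0.007057 x 1/2 = 0.003528 mol.
[Ba(OH)2] = 0.003528 mol / 0.04391 L = 0.0804 M.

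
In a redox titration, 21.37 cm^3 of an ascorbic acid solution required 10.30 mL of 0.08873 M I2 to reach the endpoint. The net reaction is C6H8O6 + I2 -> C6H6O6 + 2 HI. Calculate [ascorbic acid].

n(I2) = 0.08873 x 0.01030 = 0.0009139 mol.
From the balanced equation, 1 mol I2 reacts with 1 mol ascorbic acid, so n(ascorbic acid) = 0.0009139 x 1/1 = 0.0009139 mol.
[ascorbic acid] = 0.0009139 / 0.02137 L = 0.0428 M.

0.0428 M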